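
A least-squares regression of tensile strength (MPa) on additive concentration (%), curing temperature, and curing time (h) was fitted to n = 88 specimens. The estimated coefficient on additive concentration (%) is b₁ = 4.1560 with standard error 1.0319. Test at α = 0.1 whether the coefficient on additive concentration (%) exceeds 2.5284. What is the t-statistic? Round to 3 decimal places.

t = 1.577

H₀: β₁ = 2.5284 vs H₁: β₁ > 2.5284.
t = (b₁ − β₁⁰)/SE = (4.1560 − 2.5284) / 1.0319 = 1.577.
df = n − k − 1 = 88 − 3 − 1 = 84.
One-sided p ≈ 0.0592, which is < 0.1, so reject H₀.
There is evidence that the true slope on additive concentration (%) exceeds 2.5284 MPa per unit, holding the other predictors fixed.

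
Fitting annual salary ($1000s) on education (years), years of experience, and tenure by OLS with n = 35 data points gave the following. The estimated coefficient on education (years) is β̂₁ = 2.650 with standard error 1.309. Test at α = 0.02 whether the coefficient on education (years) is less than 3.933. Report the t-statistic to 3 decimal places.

t = -0.980

H₀: β₁ = 3.933 vs H₁: β₁ < 3.933.
t = (β̂₁ − β₁⁰)/SE = (2.650 − 3.933) / 1.309 = -0.980.
df = n − k − 1 = 35 − 3 − 1 = 31.
One-sided p ≈ 0.1673, which is ≥ 0.02, so fail to reject H₀.
The data do not give significant evidence that the true slope on education (years) is below 3.933 $1000s per unit, holding the other predictors fixed.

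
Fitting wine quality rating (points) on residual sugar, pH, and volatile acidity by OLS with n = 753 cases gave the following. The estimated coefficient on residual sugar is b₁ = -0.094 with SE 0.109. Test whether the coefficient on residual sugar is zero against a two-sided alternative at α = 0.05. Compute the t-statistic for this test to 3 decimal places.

t = -0.862

H₀: β₁ = 0 vs H₁: β₁ ≠ 0.
t = (b₁ − β₁⁰)/SE = -0.094 / 0.109 = -0.862.
df = n − k − 1 = 753 − 3 − 1 = 749.
Two-sided p ≈ 0.3888, which is ≥ 0.05, so fail to reject H₀.
The data do not give significant evidence of an association between residual sugar and wine quality rating, after adjusting for the other predictors.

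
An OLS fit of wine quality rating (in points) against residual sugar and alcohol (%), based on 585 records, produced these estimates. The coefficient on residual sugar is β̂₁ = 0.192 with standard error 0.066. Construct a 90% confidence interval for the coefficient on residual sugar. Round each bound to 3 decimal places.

df = n − k − 1 = 585 − 2 − 1 = 582.
t* = t_{0.05, 582} = 1.647476.
Margin = t* × SE = 1.647476 × 0.066 = 0.10873.
CI: 0.192 ± 0.10873 → (0.083, 0.301).
With 90% confidence, each one-unit increase in residual sugar is associated with a change of between 0.083 and 0.301 points in wine quality rating, holding the other predictors fixed.

(0.083, 0.301)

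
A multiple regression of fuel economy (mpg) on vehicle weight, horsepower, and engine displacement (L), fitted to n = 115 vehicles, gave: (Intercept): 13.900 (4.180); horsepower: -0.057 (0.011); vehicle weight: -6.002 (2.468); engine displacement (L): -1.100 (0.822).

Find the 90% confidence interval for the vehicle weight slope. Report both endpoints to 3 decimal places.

Read off: b = -6.002, SE = 2.468 for vehicle weight.
df = n − k − 1 = 115 − 3 − 1 = 111.
t* = t_{0.05, 111} = 1.658697.
Margin = t* × SE = 1.658697 × 2.468 = 4.09366.
CI: -6.002 ± 4.09366 → (-10.096, -1.908).

(-10.096, -1.908)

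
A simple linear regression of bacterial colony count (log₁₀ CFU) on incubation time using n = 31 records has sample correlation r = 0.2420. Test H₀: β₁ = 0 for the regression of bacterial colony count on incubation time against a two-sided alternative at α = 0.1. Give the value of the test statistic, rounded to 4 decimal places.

t = r·√(n − 2)/√(1 − r²) = 0.2420·√29/√0.941436 = 1.3431.
df = n − 2 = 29.
Two-sided p ≈ 0.1896, which is ≥ 0.1, so fail to reject H₀.
The data do not give significant evidence of a linear association between incubation time and bacterial colony count.

t = 1.3431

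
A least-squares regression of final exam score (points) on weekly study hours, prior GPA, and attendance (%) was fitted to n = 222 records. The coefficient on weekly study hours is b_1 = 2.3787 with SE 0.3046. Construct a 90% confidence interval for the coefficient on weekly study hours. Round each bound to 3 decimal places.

df = n − k − 1 = 222 − 3 − 1 = 218.
t* = t_{0.05, 218} = 1.651873.
Margin = t* × SE = 1.651873 × 0.3046 = 0.50316.
CI: 2.3787 ± 0.50316 → (1.876, 2.882).
With 90% confidence, each one-unit increase in weekly study hours is associated with a change of between 1.876 and 2.882 points in final exam score, holding the other predictors fixed.

(1.876, 2.882)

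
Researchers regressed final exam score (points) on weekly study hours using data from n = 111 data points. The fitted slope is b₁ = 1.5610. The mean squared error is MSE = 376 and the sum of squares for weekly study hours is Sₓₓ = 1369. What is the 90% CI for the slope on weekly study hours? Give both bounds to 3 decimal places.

SE(b₁) = √(MSE/Sₓₓ) = √(376/1369) = 0.524073.
df = n − 2 = 109.
t* = t_{0.05, 109} = 1.658953.
Margin = t* × SE = 1.658953 × 0.524073 = 0.86941.
CI: 1.5610 ± 0.86941 → (0.692, 2.430).
With 90% confidence, each one-unit increase in weekly study hours is associated with a change of between 0.692 and 2.430 points in final exam score.

(0.692, 2.430)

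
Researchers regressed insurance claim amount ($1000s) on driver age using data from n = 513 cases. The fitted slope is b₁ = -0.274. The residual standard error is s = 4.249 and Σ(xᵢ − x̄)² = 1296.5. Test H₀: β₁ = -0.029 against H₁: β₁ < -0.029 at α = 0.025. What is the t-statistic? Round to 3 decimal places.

SE(b₁) = s/√Sₓₓ = 4.249/√1296.5 = 0.118005.
t = (-0.274 − (-0.029)) / 0.118005 = -2.076.
df = n − 2 = 511.
One-sided p ≈ 0.0192, which is < 0.025, so reject H₀.
There is evidence that the true slope on driver age is below -0.029 $1000s per unit.

t = -2.076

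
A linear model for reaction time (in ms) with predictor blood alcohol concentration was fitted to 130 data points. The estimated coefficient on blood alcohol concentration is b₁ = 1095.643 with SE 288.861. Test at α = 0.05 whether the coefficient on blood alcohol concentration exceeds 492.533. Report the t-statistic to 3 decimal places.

H₀: β₁ = 492.533 vs H₁: β₁ > 492.533.
t = (b₁ − β₁⁰)/SE = (1095.643 − 492.533) / 288.861 = 2.088.
df = n − 2 = 130 − 2 = 128.
One-sided p ≈ 0.0194, which is < 0.05, so reject H₀.
There is evidence that the true slope on blood alcohol concentration exceeds 492.533 ms per unit.

t = 2.088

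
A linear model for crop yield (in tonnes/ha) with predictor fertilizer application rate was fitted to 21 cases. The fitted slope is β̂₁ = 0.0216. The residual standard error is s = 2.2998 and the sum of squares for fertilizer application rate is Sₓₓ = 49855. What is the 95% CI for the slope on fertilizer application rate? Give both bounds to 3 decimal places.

(0.000, 0.043)

SE(β̂₁) = s/√Sₓₓ = 2.2998/√49855 = 0.0103.
df = n − 2 = 19.
t* = t_{0.025, 19} = 2.093024.
Margin = t* × SE = 2.093024 × 0.0103 = 0.02156.
CI: 0.0216 ± 0.02156 → (0.000, 0.043).
With 95% confidence, each one-unit increase in fertilizer application rate is associated with a change of between 0.000 and 0.043 tonnes/ha in crop yield.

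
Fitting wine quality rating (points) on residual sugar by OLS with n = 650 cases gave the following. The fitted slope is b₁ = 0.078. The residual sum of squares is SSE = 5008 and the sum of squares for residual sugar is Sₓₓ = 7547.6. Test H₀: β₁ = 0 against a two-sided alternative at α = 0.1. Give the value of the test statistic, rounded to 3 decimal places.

MSE = SSE/(n − 2) = 5008/648 = 7.7284.
SE(b₁) = √(MSE/Sₓₓ) = √(7.7284/7547.6) = 0.0319993.
t = 0.078 / 0.0319993 = 2.438.
df = n − 2 = 648.
Two-sided p ≈ 0.0151, which is < 0.1, so reject H₀.
There is evidence that residual sugar is associated with wine quality rating.

t = 2.438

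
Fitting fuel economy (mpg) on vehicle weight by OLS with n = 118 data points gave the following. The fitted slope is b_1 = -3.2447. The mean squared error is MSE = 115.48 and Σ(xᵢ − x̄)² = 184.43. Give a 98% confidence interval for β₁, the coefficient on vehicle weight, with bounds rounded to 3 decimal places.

SE(b_1) = √(MSE/Sₓₓ) = √(115.48/184.43) = 0.791294.
df = n − 2 = 116.
t* = t_{0.01, 116} = 2.358924.
Margin = t* × SE = 2.358924 × 0.791294 = 1.86660.
CI: -3.2447 ± 1.86660 → (-5.111, -1.378).
With 98% confidence, each one-unit increase in vehicle weight is associated with a change of between -5.111 and -1.378 mpg in fuel economy.

(-5.111, -1.378)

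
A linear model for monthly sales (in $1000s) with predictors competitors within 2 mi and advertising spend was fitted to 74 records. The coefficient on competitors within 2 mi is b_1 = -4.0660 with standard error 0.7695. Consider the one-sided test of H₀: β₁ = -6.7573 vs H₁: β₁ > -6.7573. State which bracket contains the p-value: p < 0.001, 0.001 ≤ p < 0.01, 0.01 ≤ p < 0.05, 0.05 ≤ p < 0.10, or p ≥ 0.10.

t = (-4.0660 − (-6.7573)) / 0.7695 = 3.497.
df = n − k − 1 = 74 − 2 − 1 = 71.
One-sided p = P(T_{71} > t) ≈ 0.0004.
So p < 0.001.

p < 0.001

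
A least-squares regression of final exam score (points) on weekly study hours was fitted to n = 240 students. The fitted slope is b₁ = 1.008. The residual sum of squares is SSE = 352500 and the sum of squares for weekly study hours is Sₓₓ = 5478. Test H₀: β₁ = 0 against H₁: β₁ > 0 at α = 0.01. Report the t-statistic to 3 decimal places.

t = 1.939

MSE = SSE/(n − 2) = 352500/238 = 1481.09.
SE(b₁) = √(MSE/Sₓₓ) = √(1481.09/5478) = 0.519972.
t = 1.008 / 0.519972 = 1.939.
df = n − 2 = 238.
One-sided p ≈ 0.0269, which is ≥ 0.01, so fail to reject H₀.
The data do not give significant evidence that the true slope on weekly study hours is positive.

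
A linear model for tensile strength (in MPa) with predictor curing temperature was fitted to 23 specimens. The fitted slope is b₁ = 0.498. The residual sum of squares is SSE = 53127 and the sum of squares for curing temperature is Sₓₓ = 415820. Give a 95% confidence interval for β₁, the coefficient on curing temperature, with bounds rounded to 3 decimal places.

(0.336, 0.660)

MSE = SSE/(n − 2) = 53127/21 = 2529.86.
SE(b₁) = √(MSE/Sₓₓ) = √(2529.86/415820) = 0.0780001.
df = n − 2 = 21.
t* = t_{0.025, 21} = 2.079614.
Margin = t* × SE = 2.079614 × 0.0780001 = 0.16221.
CI: 0.498 ± 0.16221 → (0.336, 0.660).
With 95% confidence, each one-unit increase in curing temperature is associated with a change of between 0.336 and 0.660 MPa in tensile strength.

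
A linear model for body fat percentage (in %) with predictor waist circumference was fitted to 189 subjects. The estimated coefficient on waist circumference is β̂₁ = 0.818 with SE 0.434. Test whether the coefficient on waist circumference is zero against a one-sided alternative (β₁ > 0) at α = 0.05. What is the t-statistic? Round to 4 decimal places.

H₀: β₁ = 0 vs H₁: β₁ > 0.
t = (β̂₁ − β₁⁰)/SE = 0.818 / 0.434 = 1.8848.
df = n − 2 = 189 − 2 = 187.
One-sided p ≈ 0.0305, which is < 0.05, so reject H₀.
There is evidence that the true slope on waist circumference is positive.

t = 1.8848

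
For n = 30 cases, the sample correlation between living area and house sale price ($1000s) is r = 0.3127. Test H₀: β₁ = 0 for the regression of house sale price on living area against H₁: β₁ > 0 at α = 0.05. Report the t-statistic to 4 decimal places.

t = 1.7420

t = r·√(n − 2)/√(1 − r²) = 0.3127·√28/√0.902219 = 1.7420.
df = n − 2 = 28.
One-sided p ≈ 0.0462, which is < 0.05, so reject H₀.
There is evidence of a linear association between living area and house sale price.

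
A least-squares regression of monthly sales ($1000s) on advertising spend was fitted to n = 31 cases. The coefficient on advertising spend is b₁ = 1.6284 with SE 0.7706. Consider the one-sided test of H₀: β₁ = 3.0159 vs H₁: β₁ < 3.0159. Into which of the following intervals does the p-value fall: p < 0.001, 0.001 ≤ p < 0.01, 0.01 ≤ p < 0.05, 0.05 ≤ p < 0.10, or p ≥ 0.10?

t = (1.6284 − 3.0159) / 0.7706 = -1.801.
df = n − 2 = 31 − 2 = 29.
One-sided p = P(T_{29} < t) ≈ 0.0411.
So 0.01 ≤ p < 0.05.

0.01 ≤ p < 0.05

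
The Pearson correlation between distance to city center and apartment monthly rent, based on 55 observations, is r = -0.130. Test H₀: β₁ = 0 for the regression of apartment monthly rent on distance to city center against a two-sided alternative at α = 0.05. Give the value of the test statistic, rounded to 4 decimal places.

t = r·√(n − 2)/√(1 − r²) = -0.130·√53/√0.9831 = -0.9545.
df = n − 2 = 53.
Two-sided p ≈ 0.3442, which is ≥ 0.05, so fail to reject H₀.
The data do not give significant evidence of a linear association between distance to city center and apartment monthly rent.

t = -0.9545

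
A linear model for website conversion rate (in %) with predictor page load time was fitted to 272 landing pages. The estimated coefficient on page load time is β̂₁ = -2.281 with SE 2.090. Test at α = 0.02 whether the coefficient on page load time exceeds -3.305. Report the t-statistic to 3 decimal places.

t = 0.490

H₀: β₁ = -3.305 vs H₁: β₁ > -3.305.
t = (β̂₁ − β₁⁰)/SE = (-2.281 − (-3.305)) / 2.090 = 0.490.
df = n − 2 = 272 − 2 = 270.
One-sided p ≈ 0.3123, which is ≥ 0.02, so fail to reject H₀.
The data do not give significant evidence that the true slope on page load time exceeds -3.305 % per unit.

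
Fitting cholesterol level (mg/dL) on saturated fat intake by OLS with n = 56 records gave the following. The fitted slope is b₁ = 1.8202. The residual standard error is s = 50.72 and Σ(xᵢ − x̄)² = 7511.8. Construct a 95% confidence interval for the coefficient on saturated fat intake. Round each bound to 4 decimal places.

(0.6469, 2.9935)

SE(b₁) = s/√Sₓₓ = 50.72/√7511.8 = 0.585204.
df = n − 2 = 54.
t* = t_{0.025, 54} = 2.004879.
Margin = t* × SE = 2.004879 × 0.585204 = 1.173263.
CI: 1.8202 ± 1.173263 → (0.6469, 2.9935).
With 95% confidence, each one-unit increase in saturated fat intake is associated with a change of between 0.6469 and 2.9935 mg/dL in cholesterol level.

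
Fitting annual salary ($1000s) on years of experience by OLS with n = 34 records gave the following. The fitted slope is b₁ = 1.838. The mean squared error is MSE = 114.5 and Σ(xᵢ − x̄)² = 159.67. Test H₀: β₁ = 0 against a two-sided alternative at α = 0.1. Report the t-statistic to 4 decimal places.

t = 2.1705

SE(b₁) = √(MSE/Sₓₓ) = √(114.5/159.67) = 0.84682.
t = 1.838 / 0.84682 = 2.1705.
df = n − 2 = 32.
Two-sided p ≈ 0.0375, which is < 0.1, so reject H₀.
There is evidence that years of experience is associated with annual salary.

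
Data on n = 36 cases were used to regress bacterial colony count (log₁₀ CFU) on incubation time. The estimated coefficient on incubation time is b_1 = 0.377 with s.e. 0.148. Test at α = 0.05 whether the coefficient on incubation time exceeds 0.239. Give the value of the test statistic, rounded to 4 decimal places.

t = 0.9324

H₀: β₁ = 0.239 vs H₁: β₁ > 0.239.
t = (b_1 − β₁⁰)/SE = (0.377 − 0.239) / 0.148 = 0.9324.
df = n − 2 = 36 − 2 = 34.
One-sided p ≈ 0.1788, which is ≥ 0.05, so fail to reject H₀.
The data do not give significant evidence that the true slope on incubation time exceeds 0.239 log₁₀ CFU per unit.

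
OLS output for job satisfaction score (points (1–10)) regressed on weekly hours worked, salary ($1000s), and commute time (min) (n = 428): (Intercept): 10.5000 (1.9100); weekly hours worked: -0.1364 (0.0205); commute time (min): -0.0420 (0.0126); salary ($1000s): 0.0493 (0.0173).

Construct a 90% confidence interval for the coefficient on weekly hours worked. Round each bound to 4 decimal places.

Read off: b = -0.1364, SE = 0.0205 for weekly hours worked.
df = n − k − 1 = 428 − 3 − 1 = 424.
t* = t_{0.05, 424} = 1.648455.
Margin = t* × SE = 1.648455 × 0.0205 = 0.033793.
CI: -0.1364 ± 0.033793 → (-0.1702, -0.1026).

(-0.1702, -0.1026)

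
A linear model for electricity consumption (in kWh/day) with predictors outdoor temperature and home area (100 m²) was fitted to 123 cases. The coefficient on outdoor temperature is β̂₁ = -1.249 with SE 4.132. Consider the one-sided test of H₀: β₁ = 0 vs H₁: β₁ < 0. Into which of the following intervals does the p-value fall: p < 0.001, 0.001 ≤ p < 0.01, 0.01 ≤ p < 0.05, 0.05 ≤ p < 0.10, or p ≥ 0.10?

p ≥ 0.10

t = -1.249 / 4.132 = -0.302.
df = n − k − 1 = 123 − 2 − 1 = 120.
One-sided p = P(T_{120} < t) ≈ 0.3815.
So p ≥ 0.10.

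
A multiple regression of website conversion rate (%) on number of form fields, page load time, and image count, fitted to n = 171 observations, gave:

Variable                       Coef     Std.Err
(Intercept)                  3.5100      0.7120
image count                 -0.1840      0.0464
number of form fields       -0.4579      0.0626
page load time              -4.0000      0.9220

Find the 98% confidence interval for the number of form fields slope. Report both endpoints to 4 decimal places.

(-0.6049, -0.3109)

Read off: b = -0.4579, SE = 0.0626 for number of form fields.
df = n − k − 1 = 171 − 3 − 1 = 167.
t* = t_{0.01, 167} = 2.348884.
Margin = t* × SE = 2.348884 × 0.0626 = 0.147040.
CI: -0.4579 ± 0.147040 → (-0.6049, -0.3109).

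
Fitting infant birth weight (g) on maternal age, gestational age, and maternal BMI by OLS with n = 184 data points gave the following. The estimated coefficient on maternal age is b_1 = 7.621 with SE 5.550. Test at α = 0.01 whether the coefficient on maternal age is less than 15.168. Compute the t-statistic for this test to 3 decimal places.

H₀: β₁ = 15.168 vs H₁: β₁ < 15.168.
t = (b_1 − β₁⁰)/SE = (7.621 − 15.168) / 5.550 = -1.360.
df = n − k − 1 = 184 − 3 − 1 = 180.
One-sided p ≈ 0.0878, which is ≥ 0.01, so fail to reject H₀.
The data do not give significant evidence that the true slope on maternal age is below 15.168 g per unit, holding the other predictors fixed.

t = -1.360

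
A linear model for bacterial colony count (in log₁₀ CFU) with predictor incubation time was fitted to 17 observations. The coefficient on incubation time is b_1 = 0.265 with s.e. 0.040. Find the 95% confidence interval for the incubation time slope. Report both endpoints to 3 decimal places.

df = n − 2 = 17 − 2 = 15.
t* = t_{0.025, 15} = 2.13145.
Margin = t* × SE = 2.13145 × 0.040 = 0.08526.
CI: 0.265 ± 0.08526 → (0.180, 0.350).
With 95% confidence, each one-unit increase in incubation time is associated with a change of between 0.180 and 0.350 log₁₀ CFU in bacterial colony count.

(0.180, 0.350)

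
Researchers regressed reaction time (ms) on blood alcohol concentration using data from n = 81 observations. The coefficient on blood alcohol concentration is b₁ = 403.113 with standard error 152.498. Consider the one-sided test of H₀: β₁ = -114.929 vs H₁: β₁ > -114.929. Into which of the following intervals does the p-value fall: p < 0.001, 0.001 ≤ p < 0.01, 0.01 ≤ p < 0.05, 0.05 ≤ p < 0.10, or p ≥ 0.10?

t = (403.113 − (-114.929)) / 152.498 = 3.397.
df = n − 2 = 81 − 2 = 79.
One-sided p = P(T_{79} > t) ≈ 0.0005.
So p < 0.001.

p < 0.001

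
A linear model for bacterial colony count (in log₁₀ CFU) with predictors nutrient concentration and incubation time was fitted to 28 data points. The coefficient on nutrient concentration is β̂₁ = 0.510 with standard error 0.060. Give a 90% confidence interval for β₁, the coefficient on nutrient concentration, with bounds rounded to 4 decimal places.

(0.4075, 0.6125)

df = n − k − 1 = 28 − 2 − 1 = 25.
t* = t_{0.05, 25} = 1.708141.
Margin = t* × SE = 1.708141 × 0.060 = 0.102488.
CI: 0.510 ± 0.102488 → (0.4075, 0.6125).
With 90% confidence, each one-unit increase in nutrient concentration is associated with a change of between 0.4075 and 0.6125 log₁₀ CFU in bacterial colony count, holding the other predictors fixed.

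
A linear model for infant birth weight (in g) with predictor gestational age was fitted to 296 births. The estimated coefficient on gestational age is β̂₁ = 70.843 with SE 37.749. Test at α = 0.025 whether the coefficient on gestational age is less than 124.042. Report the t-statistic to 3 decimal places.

t = -1.409

H₀: β₁ = 124.042 vs H₁: β₁ < 124.042.
t = (β̂₁ − β₁⁰)/SE = (70.843 − 124.042) / 37.749 = -1.409.
df = n − 2 = 296 − 2 = 294.
One-sided p ≈ 0.0799, which is ≥ 0.025, so fail to reject H₀.
The data do not give significant evidence that the true slope on gestational age is below 124.042 g per unit.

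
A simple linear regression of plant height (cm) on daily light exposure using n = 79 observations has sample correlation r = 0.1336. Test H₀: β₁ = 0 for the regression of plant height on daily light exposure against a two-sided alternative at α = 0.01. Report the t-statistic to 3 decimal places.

t = 1.183

t = r·√(n − 2)/√(1 − r²) = 0.1336·√77/√0.982151 = 1.183.
df = n − 2 = 77.
Two-sided p ≈ 0.2405, which is ≥ 0.01, so fail to reject H₀.
The data do not give significant evidence of a linear association between daily light exposure and plant height.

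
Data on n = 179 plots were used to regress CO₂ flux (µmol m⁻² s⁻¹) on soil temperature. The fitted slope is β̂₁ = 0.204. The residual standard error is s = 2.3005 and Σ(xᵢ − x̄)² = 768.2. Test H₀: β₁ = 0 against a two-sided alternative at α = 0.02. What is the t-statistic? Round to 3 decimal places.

t = 2.458

SE(β̂₁) = s/√Sₓₓ = 2.3005/√768.2 = 0.0830013.
t = 0.204 / 0.0830013 = 2.458.
df = n − 2 = 177.
Two-sided p ≈ 0.0149, which is < 0.02, so reject H₀.
There is evidence that soil temperature is associated with CO₂ flux.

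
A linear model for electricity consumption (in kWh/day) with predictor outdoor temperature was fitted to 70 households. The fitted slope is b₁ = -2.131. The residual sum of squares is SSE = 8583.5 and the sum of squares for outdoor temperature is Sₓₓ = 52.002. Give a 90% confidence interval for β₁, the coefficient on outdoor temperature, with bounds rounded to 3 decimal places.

(-4.729, 0.467)

MSE = SSE/(n − 2) = 8583.5/68 = 126.228.
SE(b₁) = √(MSE/Sₓₓ) = √(126.228/52.002) = 1.558.
df = n − 2 = 68.
t* = t_{0.05, 68} = 1.667572.
Margin = t* × SE = 1.667572 × 1.558 = 2.59808.
CI: -2.131 ± 2.59808 → (-4.729, 0.467).
With 90% confidence, each one-unit increase in outdoor temperature is associated with a change of between -4.729 and 0.467 kWh/day in electricity consumption.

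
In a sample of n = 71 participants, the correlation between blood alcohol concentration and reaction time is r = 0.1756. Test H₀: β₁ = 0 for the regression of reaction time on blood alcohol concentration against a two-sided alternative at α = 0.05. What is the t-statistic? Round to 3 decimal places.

t = 1.482

t = r·√(n − 2)/√(1 − r²) = 0.1756·√69/√0.969165 = 1.482.
df = n − 2 = 69.
Two-sided p ≈ 0.1430, which is ≥ 0.05, so fail to reject H₀.
The data do not give significant evidence of a linear association between blood alcohol concentration and reaction time.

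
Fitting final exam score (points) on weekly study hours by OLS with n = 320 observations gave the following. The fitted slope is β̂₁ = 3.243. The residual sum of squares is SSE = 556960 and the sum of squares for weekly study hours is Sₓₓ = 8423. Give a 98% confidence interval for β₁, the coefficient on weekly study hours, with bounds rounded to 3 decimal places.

(2.177, 4.309)

MSE = SSE/(n − 2) = 556960/318 = 1751.45.
SE(β̂₁) = √(MSE/Sₓₓ) = √(1751.45/8423) = 0.456.
df = n − 2 = 318.
t* = t_{0.01, 318} = 2.338131.
Margin = t* × SE = 2.338131 × 0.456 = 1.06619.
CI: 3.243 ± 1.06619 → (2.177, 4.309).
With 98% confidence, each one-unit increase in weekly study hours is associated with a change of between 2.177 and 4.309 points in final exam score.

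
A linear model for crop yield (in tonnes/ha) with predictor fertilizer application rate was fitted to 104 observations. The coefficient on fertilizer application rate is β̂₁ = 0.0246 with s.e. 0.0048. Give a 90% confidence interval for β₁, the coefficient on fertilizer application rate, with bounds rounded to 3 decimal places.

(0.017, 0.033)

df = n − 2 = 104 − 2 = 102.
t* = t_{0.05, 102} = 1.65993.
Margin = t* × SE = 1.65993 × 0.0048 = 0.00797.
CI: 0.0246 ± 0.00797 → (0.017, 0.033).
With 90% confidence, each one-unit increase in fertilizer application rate is associated with a change of between 0.017 and 0.033 tonnes/ha in crop yield.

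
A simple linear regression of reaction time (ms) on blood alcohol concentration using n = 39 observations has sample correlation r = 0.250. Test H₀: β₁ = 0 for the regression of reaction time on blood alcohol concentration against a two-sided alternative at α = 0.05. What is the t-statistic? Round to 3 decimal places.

t = 1.571

t = r·√(n − 2)/√(1 − r²) = 0.250·√37/√0.9375 = 1.571.
df = n − 2 = 37.
Two-sided p ≈ 0.1248, which is ≥ 0.05, so fail to reject H₀.
The data do not give significant evidence of a linear association between blood alcohol concentration and reaction time.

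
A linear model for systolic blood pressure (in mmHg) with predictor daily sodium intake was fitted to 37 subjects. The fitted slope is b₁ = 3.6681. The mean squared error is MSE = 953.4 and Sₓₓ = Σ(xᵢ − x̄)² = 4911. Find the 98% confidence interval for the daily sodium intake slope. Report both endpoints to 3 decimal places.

(2.594, 4.742)

SE(b₁) = √(MSE/Sₓₓ) = √(953.4/4911) = 0.440608.
df = n − 2 = 35.
t* = t_{0.01, 35} = 2.437723.
Margin = t* × SE = 2.437723 × 0.440608 = 1.07408.
CI: 3.6681 ± 1.07408 → (2.594, 4.742).
With 98% confidence, each one-unit increase in daily sodium intake is associated with a change of between 2.594 and 4.742 mmHg in systolic blood pressure.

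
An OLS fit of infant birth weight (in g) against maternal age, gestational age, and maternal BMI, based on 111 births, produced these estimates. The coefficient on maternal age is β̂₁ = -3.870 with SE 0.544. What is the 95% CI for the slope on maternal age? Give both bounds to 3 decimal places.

df = n − k − 1 = 111 − 3 − 1 = 107.
t* = t_{0.025, 107} = 1.982383.
Margin = t* × SE = 1.982383 × 0.544 = 1.07842.
CI: -3.870 ± 1.07842 → (-4.948, -2.792).
With 95% confidence, each one-unit increase in maternal age is associated with a change of between -4.948 and -2.792 g in infant birth weight, holding the other predictors fixed.

(-4.948, -2.792)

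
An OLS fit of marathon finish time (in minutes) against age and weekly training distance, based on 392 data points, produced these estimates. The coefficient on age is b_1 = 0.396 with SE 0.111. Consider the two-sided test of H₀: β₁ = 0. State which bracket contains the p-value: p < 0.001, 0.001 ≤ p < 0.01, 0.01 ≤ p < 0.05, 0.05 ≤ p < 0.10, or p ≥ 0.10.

p < 0.001

t = 0.396 / 0.111 = 3.568.
df = n − k − 1 = 392 − 2 − 1 = 389.
Two-sided p = 2·P(T_{389} > |t|) ≈ 0.0004.
So p < 0.001.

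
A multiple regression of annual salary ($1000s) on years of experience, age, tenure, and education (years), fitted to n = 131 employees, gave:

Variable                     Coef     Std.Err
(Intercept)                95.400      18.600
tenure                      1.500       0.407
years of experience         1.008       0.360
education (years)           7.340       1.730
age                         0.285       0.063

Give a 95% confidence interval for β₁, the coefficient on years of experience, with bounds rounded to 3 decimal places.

(0.296, 1.720)

Read off: b = 1.008, SE = 0.360 for years of experience.
df = n − k − 1 = 131 − 4 − 1 = 126.
t* = t_{0.025, 126} = 1.978971.
Margin = t* × SE = 1.978971 × 0.360 = 0.71243.
CI: 1.008 ± 0.71243 → (0.296, 1.720).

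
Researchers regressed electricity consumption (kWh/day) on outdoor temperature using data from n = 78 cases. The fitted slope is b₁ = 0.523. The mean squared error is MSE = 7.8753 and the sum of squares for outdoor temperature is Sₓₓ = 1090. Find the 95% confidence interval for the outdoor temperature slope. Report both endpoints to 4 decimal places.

SE(b₁) = √(MSE/Sₓₓ) = √(7.8753/1090) = 0.0850003.
df = n − 2 = 76.
t* = t_{0.025, 76} = 1.991673.
Margin = t* × SE = 1.991673 × 0.0850003 = 0.169293.
CI: 0.523 ± 0.169293 → (0.3537, 0.6923).
With 95% confidence, each one-unit increase in outdoor temperature is associated with a change of between 0.3537 and 0.6923 kWh/day in electricity consumption.

(0.3537, 0.6923)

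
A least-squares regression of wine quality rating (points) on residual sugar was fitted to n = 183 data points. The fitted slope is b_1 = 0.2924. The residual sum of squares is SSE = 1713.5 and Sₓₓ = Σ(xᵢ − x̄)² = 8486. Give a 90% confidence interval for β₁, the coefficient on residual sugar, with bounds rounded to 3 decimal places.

MSE = SSE/(n − 2) = 1713.5/181 = 9.46685.
SE(b_1) = √(MSE/Sₓₓ) = √(9.46685/8486) = 0.0334004.
df = n − 2 = 181.
t* = t_{0.05, 181} = 1.653316.
Margin = t* × SE = 1.653316 × 0.0334004 = 0.05522.
CI: 0.2924 ± 0.05522 → (0.237, 0.348).
With 90% confidence, each one-unit increase in residual sugar is associated with a change of between 0.237 and 0.348 points in wine quality rating.

(0.237, 0.348)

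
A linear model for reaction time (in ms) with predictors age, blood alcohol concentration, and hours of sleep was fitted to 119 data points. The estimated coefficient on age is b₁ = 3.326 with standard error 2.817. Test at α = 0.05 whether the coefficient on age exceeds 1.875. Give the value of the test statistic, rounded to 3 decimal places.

t = 0.515

H₀: β₁ = 1.875 vs H₁: β₁ > 1.875.
t = (b₁ − β₁⁰)/SE = (3.326 − 1.875) / 2.817 = 0.515.
df = n − k − 1 = 119 − 3 − 1 = 115.
One-sided p ≈ 0.3037, which is ≥ 0.05, so fail to reject H₀.
The data do not give significant evidence that the true slope on age exceeds 1.875 ms per unit, holding the other predictors fixed.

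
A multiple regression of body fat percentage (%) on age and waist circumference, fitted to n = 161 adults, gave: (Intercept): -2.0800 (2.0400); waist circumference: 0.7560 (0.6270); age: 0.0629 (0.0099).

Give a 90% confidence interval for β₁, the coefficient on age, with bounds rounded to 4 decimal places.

(0.0465, 0.0793)

Read off: b = 0.0629, SE = 0.0099 for age.
df = n − k − 1 = 161 − 2 − 1 = 158.
t* = t_{0.05, 158} = 1.654555.
Margin = t* × SE = 1.654555 × 0.0099 = 0.016380.
CI: 0.0629 ± 0.016380 → (0.0465, 0.0793).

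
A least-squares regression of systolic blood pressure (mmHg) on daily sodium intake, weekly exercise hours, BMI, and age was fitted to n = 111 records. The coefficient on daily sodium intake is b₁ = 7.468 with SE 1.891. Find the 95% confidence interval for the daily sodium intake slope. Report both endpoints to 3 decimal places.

(3.719, 11.217)

df = n − k − 1 = 111 − 4 − 1 = 106.
t* = t_{0.025, 106} = 1.982597.
Margin = t* × SE = 1.982597 × 1.891 = 3.74909.
CI: 7.468 ± 3.74909 → (3.719, 11.217).
With 95% confidence, each one-unit increase in daily sodium intake is associated with a change of between 3.719 and 11.217 mmHg in systolic blood pressure, holding the other predictors fixed.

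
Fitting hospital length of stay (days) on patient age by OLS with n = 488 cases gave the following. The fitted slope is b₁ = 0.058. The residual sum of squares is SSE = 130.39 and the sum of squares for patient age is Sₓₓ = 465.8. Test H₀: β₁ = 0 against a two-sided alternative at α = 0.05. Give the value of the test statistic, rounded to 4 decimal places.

t = 2.4167

MSE = SSE/(n − 2) = 130.39/486 = 0.268292.
SE(b₁) = √(MSE/Sₓₓ) = √(0.268292/465.8) = 0.0239996.
t = 0.058 / 0.0239996 = 2.4167.
df = n − 2 = 486.
Two-sided p ≈ 0.0160, which is < 0.05, so reject H₀.
There is evidence that patient age is associated with hospital length of stay.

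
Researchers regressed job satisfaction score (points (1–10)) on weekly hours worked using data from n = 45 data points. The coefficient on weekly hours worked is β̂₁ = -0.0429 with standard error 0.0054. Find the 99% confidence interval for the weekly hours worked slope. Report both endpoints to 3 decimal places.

(-0.057, -0.028)

df = n − 2 = 45 − 2 = 43.
t* = t_{0.005, 43} = 2.695102.
Margin = t* × SE = 2.695102 × 0.0054 = 0.01455.
CI: -0.0429 ± 0.01455 → (-0.057, -0.028).
With 99% confidence, each one-unit increase in weekly hours worked is associated with a change of between -0.057 and -0.028 points (1–10) in job satisfaction score.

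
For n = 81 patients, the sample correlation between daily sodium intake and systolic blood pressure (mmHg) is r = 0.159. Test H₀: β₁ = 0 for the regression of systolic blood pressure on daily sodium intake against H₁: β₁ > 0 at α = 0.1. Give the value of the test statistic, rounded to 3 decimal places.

t = 1.431

t = r·√(n − 2)/√(1 − r²) = 0.159·√79/√0.974719 = 1.431.
df = n − 2 = 79.
One-sided p ≈ 0.0781, which is < 0.1, so reject H₀.
There is evidence of a linear association between daily sodium intake and systolic blood pressure.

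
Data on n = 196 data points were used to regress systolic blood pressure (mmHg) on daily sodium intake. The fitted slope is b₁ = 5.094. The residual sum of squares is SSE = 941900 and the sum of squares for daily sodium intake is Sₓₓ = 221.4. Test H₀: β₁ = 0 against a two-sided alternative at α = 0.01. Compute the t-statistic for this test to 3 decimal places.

MSE = SSE/(n − 2) = 941900/194 = 4855.15.
SE(b₁) = √(MSE/Sₓₓ) = √(4855.15/221.4) = 4.68288.
t = 5.094 / 4.68288 = 1.088.
df = n − 2 = 194.
Two-sided p ≈ 0.2780, which is ≥ 0.01, so fail to reject H₀.
The data do not give significant evidence of an association between daily sodium intake and systolic blood pressure.

t = 1.088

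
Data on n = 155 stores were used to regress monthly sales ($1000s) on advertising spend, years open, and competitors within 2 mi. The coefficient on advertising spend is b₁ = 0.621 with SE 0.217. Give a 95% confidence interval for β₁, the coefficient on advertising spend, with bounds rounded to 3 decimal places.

(0.192, 1.050)

df = n − k − 1 = 155 − 3 − 1 = 151.
t* = t_{0.025, 151} = 1.975799.
Margin = t* × SE = 1.975799 × 0.217 = 0.42875.
CI: 0.621 ± 0.42875 → (0.192, 1.050).
With 95% confidence, each one-unit increase in advertising spend is associated with a change of between 0.192 and 1.050 $1000s in monthly sales, holding the other predictors fixed.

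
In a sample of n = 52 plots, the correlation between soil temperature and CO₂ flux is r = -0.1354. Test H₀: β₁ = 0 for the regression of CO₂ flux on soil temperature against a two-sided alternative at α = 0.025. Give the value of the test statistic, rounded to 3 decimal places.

t = -0.966

t = r·√(n − 2)/√(1 − r²) = -0.1354·√50/√0.981667 = -0.966.
df = n − 2 = 50.
Two-sided p ≈ 0.3385, which is ≥ 0.025, so fail to reject H₀.
The data do not give significant evidence of a linear association between soil temperature and CO₂ flux.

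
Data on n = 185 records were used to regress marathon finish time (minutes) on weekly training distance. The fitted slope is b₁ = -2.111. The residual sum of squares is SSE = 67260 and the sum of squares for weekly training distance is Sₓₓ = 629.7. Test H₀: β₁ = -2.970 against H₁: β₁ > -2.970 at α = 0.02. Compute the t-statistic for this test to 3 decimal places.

t = 1.124

MSE = SSE/(n − 2) = 67260/183 = 367.541.
SE(b₁) = √(MSE/Sₓₓ) = √(367.541/629.7) = 0.763987.
t = (-2.111 − (-2.970)) / 0.763987 = 1.124.
df = n − 2 = 183.
One-sided p ≈ 0.1312, which is ≥ 0.02, so fail to reject H₀.
The data do not give significant evidence that the true slope on weekly training distance exceeds -2.970 minutes per unit.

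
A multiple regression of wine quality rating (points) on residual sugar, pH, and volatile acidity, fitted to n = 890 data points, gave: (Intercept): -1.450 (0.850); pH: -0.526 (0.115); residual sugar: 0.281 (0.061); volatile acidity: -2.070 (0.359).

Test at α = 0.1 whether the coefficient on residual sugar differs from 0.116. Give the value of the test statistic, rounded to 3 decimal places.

t = 2.705

Read off: b = 0.281, SE = 0.061 for residual sugar.
H₀: β₁ = 0.116 vs H₁: β₁ ≠ 0.116.
t = (0.281 − 0.116) / 0.061 = 2.705.
df = n − k − 1 = 890 − 3 − 1 = 886.
Two-sided p ≈ 0.0070, which is < 0.1, so reject H₀.
There is evidence that the true slope on residual sugar differs from 0.116 points per unit, holding the other predictors fixed.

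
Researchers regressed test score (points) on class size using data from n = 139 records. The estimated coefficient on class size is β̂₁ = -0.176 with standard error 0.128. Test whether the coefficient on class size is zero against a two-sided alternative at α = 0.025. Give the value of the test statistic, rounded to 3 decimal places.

t = -1.375

H₀: β₁ = 0 vs H₁: β₁ ≠ 0.
t = (β̂₁ − β₁⁰)/SE = -0.176 / 0.128 = -1.375.
df = n − 2 = 139 − 2 = 137.
Two-sided p ≈ 0.1714, which is ≥ 0.025, so fail to reject H₀.
The data do not give significant evidence of an association between class size and test score.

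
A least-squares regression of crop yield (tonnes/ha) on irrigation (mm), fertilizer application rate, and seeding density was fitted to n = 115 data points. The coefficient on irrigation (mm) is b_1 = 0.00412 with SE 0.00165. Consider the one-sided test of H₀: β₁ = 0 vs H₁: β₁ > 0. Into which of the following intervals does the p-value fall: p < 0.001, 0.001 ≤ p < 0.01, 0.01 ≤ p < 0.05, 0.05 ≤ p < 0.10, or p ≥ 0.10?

0.001 ≤ p < 0.01

t = 0.00412 / 0.00165 = 2.497.
df = n − k − 1 = 115 − 3 − 1 = 111.
One-sided p = P(T_{111} > t) ≈ 0.0070.
So 0.001 ≤ p < 0.01.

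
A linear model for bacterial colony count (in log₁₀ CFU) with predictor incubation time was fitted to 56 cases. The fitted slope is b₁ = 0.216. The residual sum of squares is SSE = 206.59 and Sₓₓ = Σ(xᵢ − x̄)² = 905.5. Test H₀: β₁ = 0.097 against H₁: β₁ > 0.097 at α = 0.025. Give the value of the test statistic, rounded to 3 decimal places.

MSE = SSE/(n − 2) = 206.59/54 = 3.82574.
SE(b₁) = √(MSE/Sₓₓ) = √(3.82574/905.5) = 0.065.
t = (0.216 − 0.097) / 0.065 = 1.831.
df = n − 2 = 54.
One-sided p ≈ 0.0363, which is ≥ 0.025, so fail to reject H₀.
The data do not give significant evidence that the true slope on incubation time exceeds 0.097 log₁₀ CFU per unit.

t = 1.831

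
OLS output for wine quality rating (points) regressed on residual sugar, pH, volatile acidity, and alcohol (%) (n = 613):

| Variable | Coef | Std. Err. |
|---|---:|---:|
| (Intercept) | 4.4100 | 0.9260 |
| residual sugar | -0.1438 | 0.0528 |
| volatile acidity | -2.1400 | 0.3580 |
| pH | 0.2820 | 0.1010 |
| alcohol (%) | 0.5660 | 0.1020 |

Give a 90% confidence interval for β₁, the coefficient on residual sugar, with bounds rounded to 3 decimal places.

Read off: b = -0.1438, SE = 0.0528 for residual sugar.
df = n − k − 1 = 613 − 4 − 1 = 608.
t* = t_{0.05, 608} = 1.647364.
Margin = t* × SE = 1.647364 × 0.0528 = 0.08698.
CI: -0.1438 ± 0.08698 → (-0.231, -0.057).

(-0.231, -0.057)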